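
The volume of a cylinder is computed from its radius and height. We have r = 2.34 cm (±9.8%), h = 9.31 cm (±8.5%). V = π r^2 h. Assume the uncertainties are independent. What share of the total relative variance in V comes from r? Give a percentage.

(δV/V)² = (2·δr/r)² + (1·δh/h)²
  r term: (2×0.0980)² = 0.0384
  h term: (1×0.0850)² = 0.00723
Total = 0.0456. Share from r = 0.0384/0.0456 = 0.842.

84.2%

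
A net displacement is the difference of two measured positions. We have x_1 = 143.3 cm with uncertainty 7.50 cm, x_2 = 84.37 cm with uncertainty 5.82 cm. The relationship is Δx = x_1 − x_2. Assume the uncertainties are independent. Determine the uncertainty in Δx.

9.49 cm

Absolute uncertainties add in quadrature for a linear combination:
  (δx_1)² = 56.2;  (δx_2)² = 33.9
δΔx = √(90.1) = 9.49 cm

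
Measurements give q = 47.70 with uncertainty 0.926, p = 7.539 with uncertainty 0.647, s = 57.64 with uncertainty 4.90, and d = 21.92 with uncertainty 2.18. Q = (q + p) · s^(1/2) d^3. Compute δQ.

Let u = q + p = 55.24. δu = √(δq² + δp²) = √(0.857 + 0.419) = 1.13, so δu/u = 0.0205.
Q is then a monomial in u, s, d:
δQ/Q = √((δu/u)² + (½·δs/s)² + (3·δd/d)²) = √(0.000418 + 0.00181 + 0.0890) = 0.302
Q = 4.417e+06, so δQ = 0.302 × 4.417e+06 = 1.33e+06.

1.33e+06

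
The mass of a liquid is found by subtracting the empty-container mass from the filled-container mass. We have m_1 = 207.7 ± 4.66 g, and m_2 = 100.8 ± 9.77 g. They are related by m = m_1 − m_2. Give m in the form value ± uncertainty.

106.9 ± 10.8 g

For a sum/difference, combine absolute errors in quadrature:
  (δm_1)² = 21.7;  (δm_2)² = 95.5
δm = √(117) = 10.8 g
m = 106.9 g.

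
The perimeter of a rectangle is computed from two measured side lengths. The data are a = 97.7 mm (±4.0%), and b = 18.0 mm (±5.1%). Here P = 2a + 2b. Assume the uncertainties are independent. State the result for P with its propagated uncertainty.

For a sum/difference, combine absolute errors in quadrature:
  (2·δa)² = 61.1;  (2·δb)² = 3.37
δP = √(64.5) = 8.03 mm
P = 231 mm.

231 ± 8.03 mm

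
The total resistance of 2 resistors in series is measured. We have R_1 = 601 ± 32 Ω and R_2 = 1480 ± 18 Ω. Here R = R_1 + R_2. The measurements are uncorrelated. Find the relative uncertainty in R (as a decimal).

Sums and differences: (δR)² = Σ (cᵢ δxᵢ)².
  (δR_1)² = 1020;  (δR_2)² = 324
δR = √(1350) = 36.7 Ω
R = 2080 Ω, so δR/R = 36.7/2080 = 0.0176.

0.0176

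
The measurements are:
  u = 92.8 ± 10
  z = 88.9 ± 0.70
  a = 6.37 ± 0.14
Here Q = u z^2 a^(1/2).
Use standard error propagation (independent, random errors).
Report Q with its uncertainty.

Each factor contributes (exponent × relative error)² to (δQ/Q)²:
  (1·δu/u)² = (1×0.108)² = 0.0116;  (2·δz/z)² = (2×0.00787)² = 0.000248;  (½·δa/a)² = (0.5×0.0220)² = 0.000121
δQ/Q = √(0.0120) = 0.109
Q = 1.85e+06, so δQ = 0.109 × 1.85e+06 = 2.03e+05.

(1.85 ± 0.203) × 10^6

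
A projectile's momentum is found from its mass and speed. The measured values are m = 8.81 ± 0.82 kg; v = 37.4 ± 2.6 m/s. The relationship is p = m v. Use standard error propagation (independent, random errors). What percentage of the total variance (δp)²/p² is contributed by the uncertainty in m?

64.2%

(δp/p)² = (1·δm/m)² + (1·δv/v)²
  m term: (1×0.0931)² = 0.00866
  v term: (1×0.0695)² = 0.00483
Total = 0.0135. Share from m = 0.00866/0.0135 = 0.642.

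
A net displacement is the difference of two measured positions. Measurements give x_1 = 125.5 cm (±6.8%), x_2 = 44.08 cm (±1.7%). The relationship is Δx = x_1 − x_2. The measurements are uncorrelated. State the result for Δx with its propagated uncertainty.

Sums and differences: (δΔx)² = Σ (cᵢ δxᵢ)².
  (δx_1)² = 72.8;  (δx_2)² = 0.562
δΔx = √(73.4) = 8.57 cm
Δx = 81.42 cm.

81.42 ± 8.57 cm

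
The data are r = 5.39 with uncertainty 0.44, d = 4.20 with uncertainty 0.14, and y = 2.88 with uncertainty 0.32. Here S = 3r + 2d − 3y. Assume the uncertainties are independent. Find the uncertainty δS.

1.66

S is a linear combination, so absolute uncertainties add in quadrature:
  (3·δr)² = 1.74;  (2·δd)² = 0.0784;  (3·δy)² = 0.922
δS = √(2.74) = 1.66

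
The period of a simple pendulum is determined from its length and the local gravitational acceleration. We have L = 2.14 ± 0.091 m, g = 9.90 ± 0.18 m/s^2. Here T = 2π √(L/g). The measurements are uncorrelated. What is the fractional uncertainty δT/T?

0.0231

Since T is a product/quotient, work with relative uncertainties:
  (½·δL/L)² = (0.5×0.0425)² = 0.000452;  (−½·δg/g)² = (-0.5×0.0182)² = 8.26e-05
δT/T = √(0.000535) = 0.0231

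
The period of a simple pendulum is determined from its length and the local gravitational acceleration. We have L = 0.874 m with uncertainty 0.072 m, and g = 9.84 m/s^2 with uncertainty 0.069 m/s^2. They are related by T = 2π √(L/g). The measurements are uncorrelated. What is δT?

0.0774 s

Products/powers → add relative errors in quadrature, weighted by exponent:
  (½·δL/L)² = (0.5×0.0824)² = 0.00170;  (−½·δg/g)² = (-0.5×0.00701)² = 1.23e-05
δT/T = √(0.00171) = 0.0413
T = 1.87 s, so δT = 0.0413 × 1.87 = 0.0774 s.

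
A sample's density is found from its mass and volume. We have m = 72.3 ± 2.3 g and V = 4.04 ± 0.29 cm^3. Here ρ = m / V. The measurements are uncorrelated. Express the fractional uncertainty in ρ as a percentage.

7.85%

Relative error in a monomial: (δρ/ρ)² = Σ (nᵢ · δxᵢ/xᵢ)².
  (1·δm/m)² = (1×0.0318)² = 0.00101;  (-1·δV/V)² = (-1×0.0718)² = 0.00515
δρ/ρ = √(0.00616) = 0.0785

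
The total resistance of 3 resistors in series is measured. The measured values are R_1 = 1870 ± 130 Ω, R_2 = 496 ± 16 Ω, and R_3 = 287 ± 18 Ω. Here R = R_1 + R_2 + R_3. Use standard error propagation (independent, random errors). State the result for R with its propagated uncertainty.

Absolute uncertainties add in quadrature for a linear combination:
  (δR_1)² = 16900;  (δR_2)² = 256;  (δR_3)² = 324
δR = √(17500) = 132 Ω
R = 2650 Ω.

2650 ± 132 Ω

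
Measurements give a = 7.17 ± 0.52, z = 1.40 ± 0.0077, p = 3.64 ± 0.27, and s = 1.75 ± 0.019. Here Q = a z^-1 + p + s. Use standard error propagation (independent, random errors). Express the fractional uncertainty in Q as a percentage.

Let w = a·z^-1 = 5.12. δw/w = √((1·δa/a)² + (-1·δz/z)²) = √(0.00526 + 3.03e-05) = 0.0727, so δw = 0.372.
Q = w + p + s: δQ = √(δw² + δp² + δs²) = √(0.139 + 0.0729 + 0.000361) = 0.460
Q = 10.5, so δQ/Q = 0.460/10.5 = 0.0438.

4.38%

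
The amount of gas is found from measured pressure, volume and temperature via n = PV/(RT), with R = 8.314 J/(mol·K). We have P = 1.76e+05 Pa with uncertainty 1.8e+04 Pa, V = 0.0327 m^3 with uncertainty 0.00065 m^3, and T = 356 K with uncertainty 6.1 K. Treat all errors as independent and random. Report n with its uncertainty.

1.94 ± 0.205 mol

Relative error in a monomial: (δn/n)² = Σ (nᵢ · δxᵢ/xᵢ)².
  (1·δP/P)² = (1×0.102)² = 0.0105;  (1·δV/V)² = (1×0.0199)² = 0.000395;  (-1·δT/T)² = (-1×0.0171)² = 0.000294
δn/n = √(0.0111) = 0.106
n = 1.94 mol, so δn = 0.106 × 1.94 = 0.205 mol.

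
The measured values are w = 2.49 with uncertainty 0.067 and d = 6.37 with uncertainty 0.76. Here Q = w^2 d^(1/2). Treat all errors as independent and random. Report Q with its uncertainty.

15.6 ± 1.26

Products/powers → add relative errors in quadrature, weighted by exponent:
  (2·δw/w)² = (2×0.0269)² = 0.00290;  (½·δd/d)² = (0.5×0.119)² = 0.00356
δQ/Q = √(0.00645) = 0.0803
Q = 15.6, so δQ = 0.0803 × 15.6 = 1.26.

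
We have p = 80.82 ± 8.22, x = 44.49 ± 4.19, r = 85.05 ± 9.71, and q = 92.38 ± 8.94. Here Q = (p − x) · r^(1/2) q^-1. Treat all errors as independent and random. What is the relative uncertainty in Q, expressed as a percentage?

Let u = p − x = 36.33. δu = √(δp² + δx²) = √(67.6 + 17.6) = 9.23, so δu/u = 0.254.
Q is then a monomial in u, r, q:
δQ/Q = √((δu/u)² + (½·δr/r)² + (-1·δq/q)²) = √(0.0645 + 0.00326 + 0.00937) = 0.278

27.8%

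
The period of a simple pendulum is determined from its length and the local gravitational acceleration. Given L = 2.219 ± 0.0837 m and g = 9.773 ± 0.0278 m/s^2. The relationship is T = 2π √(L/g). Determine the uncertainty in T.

0.0566 s

Relative error in a monomial: (δT/T)² = Σ (nᵢ · δxᵢ/xᵢ)².
  (½·δL/L)² = (0.5×0.0377)² = 0.000356;  (−½·δg/g)² = (-0.5×0.00284)² = 2.02e-06
δT/T = √(0.000358) = 0.0189
T = 2.994 s, so δT = 0.0189 × 2.994 = 0.0566 s.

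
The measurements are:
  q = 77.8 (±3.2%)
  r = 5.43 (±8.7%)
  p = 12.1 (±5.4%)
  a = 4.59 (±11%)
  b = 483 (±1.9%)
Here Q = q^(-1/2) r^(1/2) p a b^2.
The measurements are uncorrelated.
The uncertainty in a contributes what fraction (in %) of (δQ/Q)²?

(δQ/Q)² = (−½·δq/q)² + (½·δr/r)² + (1·δp/p)² + (1·δa/a)² + (2·δb/b)²
  q term: (-0.5×0.0320)² = 0.000256
  r term: (0.5×0.0870)² = 0.00189
  p term: (1×0.0540)² = 0.00292
  a term: (1×0.110)² = 0.0121
  b term: (2×0.0190)² = 0.00144
Total = 0.0186. Share from a = 0.0121/0.0186 = 0.650.

65.0%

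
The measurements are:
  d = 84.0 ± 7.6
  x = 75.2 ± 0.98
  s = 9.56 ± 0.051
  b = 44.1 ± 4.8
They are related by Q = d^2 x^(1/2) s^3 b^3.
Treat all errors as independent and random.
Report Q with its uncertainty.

(4.59 ± 1.71) × 10^12

Since Q is a product/quotient, work with relative uncertainties:
  (2·δd/d)² = (2×0.0905)² = 0.0327;  (½·δx/x)² = (0.5×0.0130)² = 4.25e-05;  (3·δs/s)² = (3×0.00533)² = 0.000256;  (3·δb/b)² = (3×0.109)² = 0.107
δQ/Q = √(0.140) = 0.374
Q = 4.59e+12, so δQ = 0.374 × 4.59e+12 = 1.71e+12.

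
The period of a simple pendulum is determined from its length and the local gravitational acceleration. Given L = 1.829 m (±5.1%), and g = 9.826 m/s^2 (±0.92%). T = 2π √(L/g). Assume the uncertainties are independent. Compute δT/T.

0.0259

Each factor contributes (exponent × relative error)² to (δT/T)²:
  (½·δL/L)² = (0.5×0.0510)² = 0.000650;  (−½·δg/g)² = (-0.5×0.00920)² = 2.12e-05
δT/T = √(0.000671) = 0.0259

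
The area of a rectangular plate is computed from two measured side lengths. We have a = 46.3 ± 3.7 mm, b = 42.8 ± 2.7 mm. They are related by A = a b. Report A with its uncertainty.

1980 ± 202 mm^2

Since A is a product/quotient, work with relative uncertainties:
  (1·δa/a)² = (1×0.0799)² = 0.00639;  (1·δb/b)² = (1×0.0631)² = 0.00398
δA/A = √(0.0104) = 0.102
A = 1980 mm^2, so δA = 0.102 × 1980 = 202 mm^2.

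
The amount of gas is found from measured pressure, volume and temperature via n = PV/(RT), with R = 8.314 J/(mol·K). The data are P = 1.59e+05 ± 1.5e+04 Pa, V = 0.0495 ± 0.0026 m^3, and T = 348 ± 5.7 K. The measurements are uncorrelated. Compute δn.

0.297 mol

Products/powers → add relative errors in quadrature, weighted by exponent:
  (1·δP/P)² = (1×0.0943)² = 0.00890;  (1·δV/V)² = (1×0.0525)² = 0.00276;  (-1·δT/T)² = (-1×0.0164)² = 0.000268
δn/n = √(0.0119) = 0.109
n = 2.72 mol, so δn = 0.109 × 2.72 = 0.297 mol.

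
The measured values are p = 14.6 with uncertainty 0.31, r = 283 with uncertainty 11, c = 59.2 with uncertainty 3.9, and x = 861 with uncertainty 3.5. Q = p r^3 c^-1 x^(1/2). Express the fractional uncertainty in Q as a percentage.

Products/powers → add relative errors in quadrature, weighted by exponent:
  (1·δp/p)² = (1×0.0212)² = 0.000451;  (3·δr/r)² = (3×0.0389)² = 0.0136;  (-1·δc/c)² = (-1×0.0659)² = 0.00434;  (½·δx/x)² = (0.5×0.00407)² = 4.13e-06
δQ/Q = √(0.0184) = 0.136

13.6%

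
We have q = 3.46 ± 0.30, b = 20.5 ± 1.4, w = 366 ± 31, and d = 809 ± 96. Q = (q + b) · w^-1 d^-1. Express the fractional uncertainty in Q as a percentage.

15.8%

Let u = q + b = 24.0. δu = √(δq² + δb²) = √(0.0900 + 1.96) = 1.43, so δu/u = 0.0598.
Q is then a monomial in u, w, d:
δQ/Q = √((δu/u)² + (-1·δw/w)² + (-1·δd/d)²) = √(0.00357 + 0.00717 + 0.0141) = 0.158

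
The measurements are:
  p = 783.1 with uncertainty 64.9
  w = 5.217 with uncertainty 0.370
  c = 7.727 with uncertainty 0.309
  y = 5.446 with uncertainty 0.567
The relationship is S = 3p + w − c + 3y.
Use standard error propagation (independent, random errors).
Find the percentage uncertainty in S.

S is a linear combination, so absolute uncertainties add in quadrature:
  (3·δp)² = 37900;  (δw)² = 0.137;  (δc)² = 0.0955;  (3·δy)² = 2.89
δS = √(37900) = 195
S = 2363, so δS/S = 195/2363 = 0.0824.

8.24%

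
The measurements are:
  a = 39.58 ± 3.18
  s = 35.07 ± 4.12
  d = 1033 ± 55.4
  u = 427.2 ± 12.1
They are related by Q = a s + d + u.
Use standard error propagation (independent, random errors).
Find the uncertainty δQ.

Let p = a·s = 1388. δp/p = √((1·δa/a)² + (1·δs/s)²) = √(0.00646 + 0.0138) = 0.142, so δp = 198.
Q = p + d + u: δQ = √(δp² + δd² + δu²) = √(39000 + 3070 + 146) = 206

206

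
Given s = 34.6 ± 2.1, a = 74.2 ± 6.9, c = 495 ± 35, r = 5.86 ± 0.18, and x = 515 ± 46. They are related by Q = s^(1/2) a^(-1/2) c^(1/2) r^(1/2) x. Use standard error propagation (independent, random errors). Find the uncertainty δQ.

Q is a product of powers, so relative uncertainties combine in quadrature:
  (½·δs/s)² = (0.5×0.0607)² = 0.000921;  (−½·δa/a)² = (-0.5×0.0930)² = 0.00216;  (½·δc/c)² = (0.5×0.0707)² = 0.00125;  (½·δr/r)² = (0.5×0.0307)² = 0.000236;  (1·δx/x)² = (1×0.0893)² = 0.00798
δQ/Q = √(0.0125) = 0.112
Q = 18900, so δQ = 0.112 × 18900 = 2120.

2120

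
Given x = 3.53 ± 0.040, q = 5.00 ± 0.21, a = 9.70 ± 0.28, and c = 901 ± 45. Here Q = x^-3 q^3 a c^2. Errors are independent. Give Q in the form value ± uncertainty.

Q is a product of powers, so relative uncertainties combine in quadrature:
  (-3·δx/x)² = (-3×0.0113)² = 0.00116;  (3·δq/q)² = (3×0.0420)² = 0.0159;  (1·δa/a)² = (1×0.0289)² = 0.000833;  (2·δc/c)² = (2×0.0499)² = 0.00998
δQ/Q = √(0.0278) = 0.167
Q = 2.24e+07, so δQ = 0.167 × 2.24e+07 = 3.73e+06.

(2.24 ± 0.373) × 10^7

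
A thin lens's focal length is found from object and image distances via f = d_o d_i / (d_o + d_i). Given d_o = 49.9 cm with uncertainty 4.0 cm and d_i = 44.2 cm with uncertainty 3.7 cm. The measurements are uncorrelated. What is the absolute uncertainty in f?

1.36 cm

∂f/∂d_o = (d_i/(d_o+d_i))² = 0.221;  ∂f/∂d_i = (d_o/(d_o+d_i))² = 0.281
δf = √((∂f/∂d_o · δd_o)² + (∂f/∂d_i · δd_i)²) = √(0.779 + 1.08) = 1.36 cm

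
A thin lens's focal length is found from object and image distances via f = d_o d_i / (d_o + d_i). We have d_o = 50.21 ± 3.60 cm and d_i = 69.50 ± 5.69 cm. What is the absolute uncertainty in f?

1.57 cm

∂f/∂d_o = (d_i/(d_o+d_i))² = 0.337;  ∂f/∂d_i = (d_o/(d_o+d_i))² = 0.176
δf = √((∂f/∂d_o · δd_o)² + (∂f/∂d_i · δd_i)²) = √(1.47 + 1.00) = 1.57 cm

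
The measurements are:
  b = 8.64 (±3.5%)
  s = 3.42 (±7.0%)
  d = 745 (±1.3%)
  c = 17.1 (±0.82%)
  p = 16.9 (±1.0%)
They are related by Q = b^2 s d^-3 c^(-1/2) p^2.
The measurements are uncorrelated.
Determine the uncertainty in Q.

4.62e-06

Products/powers → add relative errors in quadrature, weighted by exponent:
  (2·δb/b)² = (2×0.0350)² = 0.00490;  (1·δs/s)² = (1×0.0700)² = 0.00490;  (-3·δd/d)² = (-3×0.0130)² = 0.00152;  (−½·δc/c)² = (-0.5×0.00820)² = 1.68e-05;  (2·δp/p)² = (2×0.0100)² = 0.000400
δQ/Q = √(0.0117) = 0.108
Q = 4.26e-05, so δQ = 0.108 × 4.26e-05 = 4.62e-06.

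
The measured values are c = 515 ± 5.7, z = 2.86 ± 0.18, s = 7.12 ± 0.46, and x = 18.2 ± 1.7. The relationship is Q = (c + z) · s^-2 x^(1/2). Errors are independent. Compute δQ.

Let u = c + z = 518. δu = √(δc² + δz²) = √(32.5 + 0.0324) = 5.70, so δu/u = 0.0110.
Q is then a monomial in u, s, x:
δQ/Q = √((δu/u)² + (-2·δs/s)² + (½·δx/x)²) = √(0.000121 + 0.0167 + 0.00218) = 0.138
Q = 43.6, so δQ = 0.138 × 43.6 = 6.01.

6.01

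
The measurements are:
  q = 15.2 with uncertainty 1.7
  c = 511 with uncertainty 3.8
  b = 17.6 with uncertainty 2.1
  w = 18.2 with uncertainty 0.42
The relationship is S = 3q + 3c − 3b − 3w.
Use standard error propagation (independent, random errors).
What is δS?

Sums and differences: (δS)² = Σ (cᵢ δxᵢ)².
  (3·δq)² = 26.0;  (3·δc)² = 130;  (3·δb)² = 39.7;  (3·δw)² = 1.59
δS = √(197) = 14.0

14.0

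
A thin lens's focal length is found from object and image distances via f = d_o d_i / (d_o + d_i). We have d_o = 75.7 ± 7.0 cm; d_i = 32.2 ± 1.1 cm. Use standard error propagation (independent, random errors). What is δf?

0.826 cm

∂f/∂d_o = (d_i/(d_o+d_i))² = 0.0891;  ∂f/∂d_i = (d_o/(d_o+d_i))² = 0.492
δf = √((∂f/∂d_o · δd_o)² + (∂f/∂d_i · δd_i)²) = √(0.389 + 0.293) = 0.826 cm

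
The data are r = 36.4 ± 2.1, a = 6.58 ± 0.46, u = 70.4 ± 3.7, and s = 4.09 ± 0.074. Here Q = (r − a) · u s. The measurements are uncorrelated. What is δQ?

Let w = r − a = 29.8. δw = √(δr² + δa²) = √(4.41 + 0.212) = 2.15, so δw/w = 0.0721.
Q is then a monomial in w, u, s:
δQ/Q = √((δw/w)² + (1·δu/u)² + (1·δs/s)²) = √(0.00520 + 0.00276 + 0.000327) = 0.0910
Q = 8590, so δQ = 0.0910 × 8590 = 782.

782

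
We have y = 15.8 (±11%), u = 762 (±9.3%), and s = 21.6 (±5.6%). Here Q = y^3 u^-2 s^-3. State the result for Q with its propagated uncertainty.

(6.74 ± 2.79) × 10^-7

For a monomial Q ∝ y^3, u^-2, s^-3, fractional errors add in quadrature:
  (3·δy/y)² = (3×0.110)² = 0.109;  (-2·δu/u)² = (-2×0.0930)² = 0.0346;  (-3·δs/s)² = (-3×0.0560)² = 0.0282
δQ/Q = √(0.172) = 0.414
Q = 6.74e-07, so δQ = 0.414 × 6.74e-07 = 2.79e-07.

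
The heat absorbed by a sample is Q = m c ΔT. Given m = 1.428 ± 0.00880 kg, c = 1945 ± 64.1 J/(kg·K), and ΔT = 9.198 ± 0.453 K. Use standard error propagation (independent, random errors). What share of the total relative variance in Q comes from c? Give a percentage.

(δQ/Q)² = (1·δm/m)² + (1·δc/c)² + (1·δΔT/ΔT)²
  m term: (1×0.00616)² = 3.8e-05
  c term: (1×0.0330)² = 0.00109
  ΔT term: (1×0.0492)² = 0.00243
Total = 0.00355. Share from c = 0.00109/0.00355 = 0.306.

30.6%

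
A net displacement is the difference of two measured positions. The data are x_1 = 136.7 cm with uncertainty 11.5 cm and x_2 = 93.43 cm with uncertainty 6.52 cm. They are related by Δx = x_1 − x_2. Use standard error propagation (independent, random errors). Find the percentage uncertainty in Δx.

Δx is a linear combination, so absolute uncertainties add in quadrature:
  (δx_1)² = 132;  (δx_2)² = 42.5
δΔx = √(175) = 13.2 cm
Δx = 43.27 cm, so δΔx/Δx = 13.2/43.27 = 0.306.

30.6%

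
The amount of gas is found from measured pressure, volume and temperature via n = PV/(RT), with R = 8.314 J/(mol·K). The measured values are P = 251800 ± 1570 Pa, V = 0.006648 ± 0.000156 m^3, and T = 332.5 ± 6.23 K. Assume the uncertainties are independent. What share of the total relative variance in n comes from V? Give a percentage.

(δn/n)² = (1·δP/P)² + (1·δV/V)² + (-1·δT/T)²
  P term: (1×0.00624)² = 3.89e-05
  V term: (1×0.0235)² = 0.000551
  T term: (-1×0.0187)² = 0.000351
Total = 0.000941. Share from V = 0.000551/0.000941 = 0.585.

58.5%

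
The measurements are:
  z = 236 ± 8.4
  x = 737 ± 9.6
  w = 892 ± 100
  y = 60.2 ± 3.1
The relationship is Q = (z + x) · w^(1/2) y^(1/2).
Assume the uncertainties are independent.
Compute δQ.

Let u = z + x = 973. δu = √(δz² + δx²) = √(70.6 + 92.2) = 12.8, so δu/u = 0.0131.
Q is then a monomial in u, w, y:
δQ/Q = √((δu/u)² + (½·δw/w)² + (½·δy/y)²) = √(0.000172 + 0.00314 + 0.000663) = 0.0631
Q = 2.25e+05, so δQ = 0.0631 × 2.25e+05 = 14200.

14200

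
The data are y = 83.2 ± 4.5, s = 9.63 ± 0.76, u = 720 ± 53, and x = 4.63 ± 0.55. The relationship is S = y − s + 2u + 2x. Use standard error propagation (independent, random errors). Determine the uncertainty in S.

Absolute uncertainties add in quadrature for a linear combination:
  (δy)² = 20.2;  (δs)² = 0.578;  (2·δu)² = 11200;  (2·δx)² = 1.21
δS = √(11300) = 106

106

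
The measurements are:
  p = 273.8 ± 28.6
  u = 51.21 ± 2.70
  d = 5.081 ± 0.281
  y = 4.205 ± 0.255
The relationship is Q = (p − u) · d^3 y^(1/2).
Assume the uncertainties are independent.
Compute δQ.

Let w = p − u = 222.6. δw = √(δp² + δu²) = √(818 + 7.29) = 28.7, so δw/w = 0.129.
Q is then a monomial in w, d, y:
δQ/Q = √((δw/w)² + (3·δd/d)² + (½·δy/y)²) = √(0.0167 + 0.0275 + 0.000919) = 0.212
Q = 59870, so δQ = 0.212 × 59870 = 12700.

12700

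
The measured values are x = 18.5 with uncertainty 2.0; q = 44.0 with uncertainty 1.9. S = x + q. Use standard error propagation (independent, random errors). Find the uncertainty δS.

2.76

Sums and differences: (δS)² = Σ (cᵢ δxᵢ)².
  (δx)² = 4.00;  (δq)² = 3.61
δS = √(7.61) = 2.76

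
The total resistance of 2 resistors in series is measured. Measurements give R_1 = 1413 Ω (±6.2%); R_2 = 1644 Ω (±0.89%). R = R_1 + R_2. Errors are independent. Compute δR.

Sums and differences: (δR)² = Σ (cᵢ δxᵢ)².
  (δR_1)² = 7670;  (δR_2)² = 214
δR = √(7890) = 88.8 Ω

88.8 Ω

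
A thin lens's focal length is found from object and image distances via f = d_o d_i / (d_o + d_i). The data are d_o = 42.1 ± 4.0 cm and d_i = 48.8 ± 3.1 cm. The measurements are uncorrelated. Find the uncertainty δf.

1.33 cm

∂f/∂d_o = (d_i/(d_o+d_i))² = 0.288;  ∂f/∂d_i = (d_o/(d_o+d_i))² = 0.215
δf = √((∂f/∂d_o · δd_o)² + (∂f/∂d_i · δd_i)²) = √(1.33 + 0.442) = 1.33 cm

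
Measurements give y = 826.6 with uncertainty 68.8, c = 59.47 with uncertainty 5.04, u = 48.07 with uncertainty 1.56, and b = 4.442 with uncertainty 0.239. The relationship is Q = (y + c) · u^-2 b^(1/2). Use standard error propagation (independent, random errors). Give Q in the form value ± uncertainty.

Let w = y + c = 886.1. δw = √(δy² + δc²) = √(4730 + 25.4) = 69.0, so δw/w = 0.0779.
Q is then a monomial in w, u, b:
δQ/Q = √((δw/w)² + (-2·δu/u)² + (½·δb/b)²) = √(0.00606 + 0.00421 + 0.000724) = 0.105
Q = 0.8082, so δQ = 0.105 × 0.8082 = 0.0848.

0.8082 ± 0.0848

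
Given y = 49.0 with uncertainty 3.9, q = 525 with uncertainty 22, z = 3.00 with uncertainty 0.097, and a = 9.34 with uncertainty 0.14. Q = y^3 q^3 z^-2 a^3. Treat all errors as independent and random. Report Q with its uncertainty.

(1.54 ± 0.433) × 10^15

Each factor contributes (exponent × relative error)² to (δQ/Q)²:
  (3·δy/y)² = (3×0.0796)² = 0.0570;  (3·δq/q)² = (3×0.0419)² = 0.0158;  (-2·δz/z)² = (-2×0.0323)² = 0.00418;  (3·δa/a)² = (3×0.0150)² = 0.00202
δQ/Q = √(0.0790) = 0.281
Q = 1.54e+15, so δQ = 0.281 × 1.54e+15 = 4.33e+14.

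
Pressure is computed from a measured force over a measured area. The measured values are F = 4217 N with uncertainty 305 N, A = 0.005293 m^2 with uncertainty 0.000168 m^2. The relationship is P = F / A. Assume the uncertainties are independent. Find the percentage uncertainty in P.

7.90%

Products/powers → add relative errors in quadrature, weighted by exponent:
  (1·δF/F)² = (1×0.0723)² = 0.00523;  (-1·δA/A)² = (-1×0.0317)² = 0.00101
δP/P = √(0.00624) = 0.0790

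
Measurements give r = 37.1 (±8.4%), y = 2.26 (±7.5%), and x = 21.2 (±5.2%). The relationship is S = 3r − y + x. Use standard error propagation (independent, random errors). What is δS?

For a sum/difference, combine absolute errors in quadrature:
  (3·δr)² = 87.4;  (δy)² = 0.0287;  (δx)² = 1.22
δS = √(88.7) = 9.42

9.42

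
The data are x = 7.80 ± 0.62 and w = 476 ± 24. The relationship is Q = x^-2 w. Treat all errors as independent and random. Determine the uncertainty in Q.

Q is a product of powers, so relative uncertainties combine in quadrature:
  (-2·δx/x)² = (-2×0.0795)² = 0.0253;  (1·δw/w)² = (1×0.0504)² = 0.00254
δQ/Q = √(0.0278) = 0.167
Q = 7.82, so δQ = 0.167 × 7.82 = 1.30.

1.30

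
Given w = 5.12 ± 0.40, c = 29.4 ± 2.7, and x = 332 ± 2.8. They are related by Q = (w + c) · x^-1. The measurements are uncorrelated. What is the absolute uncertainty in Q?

Let u = w + c = 34.5. δu = √(δw² + δc²) = √(0.160 + 7.29) = 2.73, so δu/u = 0.0791.
Q is then a monomial in u, x:
δQ/Q = √((δu/u)² + (-1·δx/x)²) = √(0.00625 + 7.11e-05) = 0.0795
Q = 0.104, so δQ = 0.0795 × 0.104 = 0.00827.

0.00827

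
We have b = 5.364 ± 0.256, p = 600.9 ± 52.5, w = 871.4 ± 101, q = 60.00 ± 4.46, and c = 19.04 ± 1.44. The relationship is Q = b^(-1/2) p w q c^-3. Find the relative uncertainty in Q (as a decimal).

0.280

Products/powers → add relative errors in quadrature, weighted by exponent:
  (−½·δb/b)² = (-0.5×0.0477)² = 0.000569;  (1·δp/p)² = (1×0.0874)² = 0.00763;  (1·δw/w)² = (1×0.116)² = 0.0134;  (1·δq/q)² = (1×0.0743)² = 0.00553;  (-3·δc/c)² = (-3×0.0756)² = 0.0515
δQ/Q = √(0.0786) = 0.280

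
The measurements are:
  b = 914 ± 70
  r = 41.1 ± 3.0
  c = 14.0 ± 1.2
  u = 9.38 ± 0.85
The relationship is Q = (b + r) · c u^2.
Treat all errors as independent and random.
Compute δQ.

2.51e+05

Let w = b + r = 955. δw = √(δb² + δr²) = √(4900 + 9.00) = 70.1, so δw/w = 0.0734.
Q is then a monomial in w, c, u:
δQ/Q = √((δw/w)² + (1·δc/c)² + (2·δu/u)²) = √(0.00538 + 0.00735 + 0.0328) = 0.213
Q = 1.18e+06, so δQ = 0.213 × 1.18e+06 = 2.51e+05.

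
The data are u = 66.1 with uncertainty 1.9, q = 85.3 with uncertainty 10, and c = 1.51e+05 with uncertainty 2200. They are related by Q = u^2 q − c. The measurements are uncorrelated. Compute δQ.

Let p = u^2·q = 3.73e+05. δp/p = √((2·δu/u)² + (1·δq/q)²) = √(0.00330 + 0.0137) = 0.131, so δp = 48700.
Q = p − c: δQ = √(δp² + δc²) = √(2.37e+09 + 4.84e+06) = 48700

48700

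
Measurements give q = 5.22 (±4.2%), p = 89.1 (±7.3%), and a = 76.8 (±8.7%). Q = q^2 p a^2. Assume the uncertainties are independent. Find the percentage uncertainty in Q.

20.7%

Relative error in a monomial: (δQ/Q)² = Σ (nᵢ · δxᵢ/xᵢ)².
  (2·δq/q)² = (2×0.0420)² = 0.00706;  (1·δp/p)² = (1×0.0730)² = 0.00533;  (2·δa/a)² = (2×0.0870)² = 0.0303
δQ/Q = √(0.0427) = 0.207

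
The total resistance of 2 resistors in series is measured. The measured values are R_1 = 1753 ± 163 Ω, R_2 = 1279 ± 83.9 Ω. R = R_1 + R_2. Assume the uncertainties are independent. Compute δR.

Sums and differences: (δR)² = Σ (cᵢ δxᵢ)².
  (δR_1)² = 26600;  (δR_2)² = 7040
δR = √(33600) = 183 Ω

183 Ω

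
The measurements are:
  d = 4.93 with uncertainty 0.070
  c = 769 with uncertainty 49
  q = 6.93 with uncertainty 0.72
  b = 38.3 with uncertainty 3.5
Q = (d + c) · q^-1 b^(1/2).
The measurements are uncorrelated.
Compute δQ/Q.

Let u = d + c = 774. δu = √(δd² + δc²) = √(0.00490 + 2400) = 49.0, so δu/u = 0.0633.
Q is then a monomial in u, q, b:
δQ/Q = √((δu/u)² + (-1·δq/q)² + (½·δb/b)²) = √(0.00401 + 0.0108 + 0.00209) = 0.130

0.130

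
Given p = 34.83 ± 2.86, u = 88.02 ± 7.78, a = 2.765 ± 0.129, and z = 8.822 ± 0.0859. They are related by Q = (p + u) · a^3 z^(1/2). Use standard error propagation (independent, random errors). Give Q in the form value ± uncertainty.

7713 ± 1200

Let w = p + u = 122.8. δw = √(δp² + δu²) = √(8.18 + 60.5) = 8.29, so δw/w = 0.0675.
Q is then a monomial in w, a, z:
δQ/Q = √((δw/w)² + (3·δa/a)² + (½·δz/z)²) = √(0.00455 + 0.0196 + 2.37e-05) = 0.155
Q = 7713, so δQ = 0.155 × 7713 = 1200.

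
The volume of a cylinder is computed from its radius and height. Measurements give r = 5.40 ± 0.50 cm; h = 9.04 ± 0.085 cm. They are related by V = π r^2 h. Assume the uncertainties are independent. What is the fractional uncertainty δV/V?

Relative error in a monomial: (δV/V)² = Σ (nᵢ · δxᵢ/xᵢ)².
  (2·δr/r)² = (2×0.0926)² = 0.0343;  (1·δh/h)² = (1×0.00940)² = 8.84e-05
δV/V = √(0.0344) = 0.185

0.185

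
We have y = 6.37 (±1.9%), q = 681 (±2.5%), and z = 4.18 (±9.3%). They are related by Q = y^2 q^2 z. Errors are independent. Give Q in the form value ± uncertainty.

(7.87 ± 0.883) × 10^7

Since Q is a product/quotient, work with relative uncertainties:
  (2·δy/y)² = (2×0.0190)² = 0.00144;  (2·δq/q)² = (2×0.0250)² = 0.00250;  (1·δz/z)² = (1×0.0930)² = 0.00865
δQ/Q = √(0.0126) = 0.112
Q = 7.87e+07, so δQ = 0.112 × 7.87e+07 = 8.83e+06.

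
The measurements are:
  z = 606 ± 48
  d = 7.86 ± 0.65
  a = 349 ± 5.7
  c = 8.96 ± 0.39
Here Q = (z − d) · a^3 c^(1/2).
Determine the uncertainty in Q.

Let u = z − d = 598. δu = √(δz² + δd²) = √(2300 + 0.423) = 48.0, so δu/u = 0.0803.
Q is then a monomial in u, a, c:
δQ/Q = √((δu/u)² + (3·δa/a)² + (½·δc/c)²) = √(0.00644 + 0.00240 + 0.000474) = 0.0965
Q = 7.61e+10, so δQ = 0.0965 × 7.61e+10 = 7.35e+09.

7.35e+09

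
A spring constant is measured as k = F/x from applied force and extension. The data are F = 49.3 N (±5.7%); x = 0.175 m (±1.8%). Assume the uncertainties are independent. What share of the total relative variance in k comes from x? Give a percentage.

9.07%

(δk/k)² = (1·δF/F)² + (-1·δx/x)²
  F term: (1×0.0570)² = 0.00325
  x term: (-1×0.0180)² = 0.000324
Total = 0.00357. Share from x = 0.000324/0.00357 = 0.0907.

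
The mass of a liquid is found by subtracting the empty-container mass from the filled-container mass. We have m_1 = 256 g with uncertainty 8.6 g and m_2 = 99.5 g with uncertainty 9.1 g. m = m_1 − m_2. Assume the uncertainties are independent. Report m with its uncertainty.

Each term contributes (cᵢ δxᵢ)² to (δm)²:
  (δm_1)² = 74.0;  (δm_2)² = 82.8
δm = √(157) = 12.5 g
m = 156 g.

156 ± 12.5 g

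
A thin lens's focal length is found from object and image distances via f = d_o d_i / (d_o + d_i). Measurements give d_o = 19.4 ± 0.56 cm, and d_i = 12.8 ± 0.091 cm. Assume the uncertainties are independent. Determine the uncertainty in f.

∂f/∂d_o = (d_i/(d_o+d_i))² = 0.158;  ∂f/∂d_i = (d_o/(d_o+d_i))² = 0.363
δf = √((∂f/∂d_o · δd_o)² + (∂f/∂d_i · δd_i)²) = √(0.00783 + 0.00109) = 0.0945 cm

0.0945 cm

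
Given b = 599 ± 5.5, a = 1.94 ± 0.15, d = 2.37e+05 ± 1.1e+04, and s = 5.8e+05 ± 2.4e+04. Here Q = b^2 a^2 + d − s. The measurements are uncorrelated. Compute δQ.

2.12e+05

Let p = b^2·a^2 = 1.35e+06. δp/p = √((2·δb/b)² + (2·δa/a)²) = √(0.000337 + 0.0239) = 0.156, so δp = 2.1e+05.
Q = p + d − s: δQ = √(δp² + δd² + δs²) = √(4.42e+10 + 1.21e+08 + 5.76e+08) = 2.12e+05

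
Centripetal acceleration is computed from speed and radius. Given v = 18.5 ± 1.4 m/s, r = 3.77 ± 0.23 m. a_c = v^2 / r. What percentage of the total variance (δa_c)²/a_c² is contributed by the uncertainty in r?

14.0%

(δa_c/a_c)² = (2·δv/v)² + (-1·δr/r)²
  v term: (2×0.0757)² = 0.0229
  r term: (-1×0.0610)² = 0.00372
Total = 0.0266. Share from r = 0.00372/0.0266 = 0.140.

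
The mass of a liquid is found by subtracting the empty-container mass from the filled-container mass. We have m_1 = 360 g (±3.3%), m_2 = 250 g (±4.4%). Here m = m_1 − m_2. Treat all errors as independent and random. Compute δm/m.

0.147

Absolute uncertainties add in quadrature for a linear combination:
  (δm_1)² = 141;  (δm_2)² = 121
δm = √(262) = 16.2 g
m = 110 g, so δm/m = 16.2/110 = 0.147.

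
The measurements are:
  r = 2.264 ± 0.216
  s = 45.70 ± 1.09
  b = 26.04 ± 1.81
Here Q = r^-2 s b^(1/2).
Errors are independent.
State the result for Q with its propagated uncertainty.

Relative error in a monomial: (δQ/Q)² = Σ (nᵢ · δxᵢ/xᵢ)².
  (-2·δr/r)² = (-2×0.0954)² = 0.0364;  (1·δs/s)² = (1×0.0239)² = 0.000569;  (½·δb/b)² = (0.5×0.0695)² = 0.00121
δQ/Q = √(0.0382) = 0.195
Q = 45.50, so δQ = 0.195 × 45.50 = 8.89.

45.50 ± 8.89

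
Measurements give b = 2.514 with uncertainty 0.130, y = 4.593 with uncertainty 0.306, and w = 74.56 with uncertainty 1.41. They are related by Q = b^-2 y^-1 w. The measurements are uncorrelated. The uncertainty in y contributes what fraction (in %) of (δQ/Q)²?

28.7%

(δQ/Q)² = (-2·δb/b)² + (-1·δy/y)² + (1·δw/w)²
  b term: (-2×0.0517)² = 0.0107
  y term: (-1×0.0666)² = 0.00444
  w term: (1×0.0189)² = 0.000358
Total = 0.0155. Share from y = 0.00444/0.0155 = 0.287.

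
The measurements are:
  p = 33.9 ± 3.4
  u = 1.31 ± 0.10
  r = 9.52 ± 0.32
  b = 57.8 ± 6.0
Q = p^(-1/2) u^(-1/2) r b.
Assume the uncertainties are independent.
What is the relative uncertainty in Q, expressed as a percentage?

12.6%

Products/powers → add relative errors in quadrature, weighted by exponent:
  (−½·δp/p)² = (-0.5×0.100)² = 0.00251;  (−½·δu/u)² = (-0.5×0.0763)² = 0.00146;  (1·δr/r)² = (1×0.0336)² = 0.00113;  (1·δb/b)² = (1×0.104)² = 0.0108
δQ/Q = √(0.0159) = 0.126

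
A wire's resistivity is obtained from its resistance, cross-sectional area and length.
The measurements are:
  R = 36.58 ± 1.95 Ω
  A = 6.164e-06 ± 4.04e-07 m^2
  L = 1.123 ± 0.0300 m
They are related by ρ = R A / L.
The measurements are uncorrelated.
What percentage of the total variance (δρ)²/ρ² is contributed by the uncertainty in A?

54.7%

(δρ/ρ)² = (1·δR/R)² + (1·δA/A)² + (-1·δL/L)²
  R term: (1×0.0533)² = 0.00284
  A term: (1×0.0655)² = 0.00430
  L term: (-1×0.0267)² = 0.000714
Total = 0.00785. Share from A = 0.00430/0.00785 = 0.547.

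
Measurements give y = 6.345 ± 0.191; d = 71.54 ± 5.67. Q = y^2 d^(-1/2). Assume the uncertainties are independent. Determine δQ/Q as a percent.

Since Q is a product/quotient, work with relative uncertainties:
  (2·δy/y)² = (2×0.0301)² = 0.00362;  (−½·δd/d)² = (-0.5×0.0793)² = 0.00157
δQ/Q = √(0.00520) = 0.0721

7.21%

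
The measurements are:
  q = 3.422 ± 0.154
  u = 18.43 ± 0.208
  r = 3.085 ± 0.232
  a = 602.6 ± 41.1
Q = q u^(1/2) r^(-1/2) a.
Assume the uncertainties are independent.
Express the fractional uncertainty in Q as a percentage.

9.01%

Relative error in a monomial: (δQ/Q)² = Σ (nᵢ · δxᵢ/xᵢ)².
  (1·δq/q)² = (1×0.0450)² = 0.00203;  (½·δu/u)² = (0.5×0.0113)² = 3.18e-05;  (−½·δr/r)² = (-0.5×0.0752)² = 0.00141;  (1·δa/a)² = (1×0.0682)² = 0.00465
δQ/Q = √(0.00812) = 0.0901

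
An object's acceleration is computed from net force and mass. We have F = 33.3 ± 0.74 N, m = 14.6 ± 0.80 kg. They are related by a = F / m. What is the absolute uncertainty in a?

0.135 m/s^2

Products/powers → add relative errors in quadrature, weighted by exponent:
  (1·δF/F)² = (1×0.0222)² = 0.000494;  (-1·δm/m)² = (-1×0.0548)² = 0.00300
δa/a = √(0.00350) = 0.0591
a = 2.28 m/s^2, so δa = 0.0591 × 2.28 = 0.135 m/s^2.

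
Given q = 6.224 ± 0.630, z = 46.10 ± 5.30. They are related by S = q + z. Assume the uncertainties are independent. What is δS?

5.34

S is a linear combination, so absolute uncertainties add in quadrature:
  (δq)² = 0.397;  (δz)² = 28.1
δS = √(28.5) = 5.34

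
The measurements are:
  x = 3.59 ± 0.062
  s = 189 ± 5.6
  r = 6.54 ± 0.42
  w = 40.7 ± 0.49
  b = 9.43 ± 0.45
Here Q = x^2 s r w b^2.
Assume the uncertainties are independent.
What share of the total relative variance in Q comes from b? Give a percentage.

(δQ/Q)² = (2·δx/x)² + (1·δs/s)² + (1·δr/r)² + (1·δw/w)² + (2·δb/b)²
  x term: (2×0.0173)² = 0.00119
  s term: (1×0.0296)² = 0.000878
  r term: (1×0.0642)² = 0.00412
  w term: (1×0.0120)² = 0.000145
  b term: (2×0.0477)² = 0.00911
Total = 0.0154. Share from b = 0.00911/0.0154 = 0.590.

59.0%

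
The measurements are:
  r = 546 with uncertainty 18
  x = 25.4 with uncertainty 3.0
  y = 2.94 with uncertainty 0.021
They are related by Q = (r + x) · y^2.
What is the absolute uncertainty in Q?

Let u = r + x = 571. δu = √(δr² + δx²) = √(324 + 9.00) = 18.2, so δu/u = 0.0319.
Q is then a monomial in u, y:
δQ/Q = √((δu/u)² + (2·δy/y)²) = √(0.00102 + 0.000204) = 0.0350
Q = 4940, so δQ = 0.0350 × 4940 = 173.

173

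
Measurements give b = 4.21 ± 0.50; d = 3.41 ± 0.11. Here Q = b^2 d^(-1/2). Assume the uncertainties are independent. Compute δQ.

Q is a product of powers, so relative uncertainties combine in quadrature:
  (2·δb/b)² = (2×0.119)² = 0.0564;  (−½·δd/d)² = (-0.5×0.0323)² = 0.000260
δQ/Q = √(0.0567) = 0.238
Q = 9.60, so δQ = 0.238 × 9.60 = 2.29.

2.29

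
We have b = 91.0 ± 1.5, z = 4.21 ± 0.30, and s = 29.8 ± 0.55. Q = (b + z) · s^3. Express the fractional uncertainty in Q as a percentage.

5.77%

Let u = b + z = 95.2. δu = √(δb² + δz²) = √(2.25 + 0.0900) = 1.53, so δu/u = 0.0161.
Q is then a monomial in u, s:
δQ/Q = √((δu/u)² + (3·δs/s)²) = √(0.000258 + 0.00307) = 0.0577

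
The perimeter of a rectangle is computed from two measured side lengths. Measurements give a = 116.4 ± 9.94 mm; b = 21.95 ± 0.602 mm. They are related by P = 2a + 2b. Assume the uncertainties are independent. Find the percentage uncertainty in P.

Absolute uncertainties add in quadrature for a linear combination:
  (2·δa)² = 395;  (2·δb)² = 1.45
δP = √(397) = 19.9 mm
P = 276.7 mm, so δP/P = 19.9/276.7 = 0.0720.

7.20%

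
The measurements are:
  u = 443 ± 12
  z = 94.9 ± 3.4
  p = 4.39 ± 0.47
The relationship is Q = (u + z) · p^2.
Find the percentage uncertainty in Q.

21.5%

Let w = u + z = 538. δw = √(δu² + δz²) = √(144 + 11.6) = 12.5, so δw/w = 0.0232.
Q is then a monomial in w, p:
δQ/Q = √((δw/w)² + (2·δp/p)²) = √(0.000538 + 0.0458) = 0.215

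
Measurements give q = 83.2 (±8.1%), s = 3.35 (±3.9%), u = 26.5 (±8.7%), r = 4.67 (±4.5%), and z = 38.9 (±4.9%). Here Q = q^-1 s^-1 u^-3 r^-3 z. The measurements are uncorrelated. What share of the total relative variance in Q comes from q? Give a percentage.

(δQ/Q)² = (-1·δq/q)² + (-1·δs/s)² + (-3·δu/u)² + (-3·δr/r)² + (1·δz/z)²
  q term: (-1×0.0810)² = 0.00656
  s term: (-1×0.0390)² = 0.00152
  u term: (-3×0.0870)² = 0.0681
  r term: (-3×0.0450)² = 0.0182
  z term: (1×0.0490)² = 0.00240
Total = 0.0968. Share from q = 0.00656/0.0968 = 0.0678.

6.78%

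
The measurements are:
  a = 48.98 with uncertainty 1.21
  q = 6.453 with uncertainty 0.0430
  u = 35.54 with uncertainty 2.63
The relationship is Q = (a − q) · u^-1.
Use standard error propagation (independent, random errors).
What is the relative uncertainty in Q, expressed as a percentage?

7.93%

Let w = a − q = 42.53. δw = √(δa² + δq²) = √(1.46 + 0.00185) = 1.21, so δw/w = 0.0285.
Q is then a monomial in w, u:
δQ/Q = √((δw/w)² + (-1·δu/u)²) = √(0.000811 + 0.00548) = 0.0793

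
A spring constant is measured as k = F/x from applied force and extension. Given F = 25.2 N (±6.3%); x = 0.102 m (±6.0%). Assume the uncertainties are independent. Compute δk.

21.5 N/m

For a monomial k ∝ F, x^-1, fractional errors add in quadrature:
  (1·δF/F)² = (1×0.0630)² = 0.00397;  (-1·δx/x)² = (-1×0.0600)² = 0.00360
δk/k = √(0.00757) = 0.0870
k = 247 N/m, so δk = 0.0870 × 247 = 21.5 N/m.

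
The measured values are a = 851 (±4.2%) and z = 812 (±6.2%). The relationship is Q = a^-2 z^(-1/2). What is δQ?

Q is a product of powers, so relative uncertainties combine in quadrature:
  (-2·δa/a)² = (-2×0.0420)² = 0.00706;  (−½·δz/z)² = (-0.5×0.0620)² = 0.000961
δQ/Q = √(0.00802) = 0.0895
Q = 4.85e-08, so δQ = 0.0895 × 4.85e-08 = 4.34e-09.

4.34e-09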